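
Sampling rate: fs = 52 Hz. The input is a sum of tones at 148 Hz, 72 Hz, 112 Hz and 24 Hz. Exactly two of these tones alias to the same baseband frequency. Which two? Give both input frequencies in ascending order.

112 Hz, 148 Hz

fs/2 = 26 Hz.
148 Hz mod fs = 44 Hz.
44 Hz > fs/2 = 26 Hz, folds to fs − 44 Hz = 8 Hz.
72 Hz mod fs = 20 Hz.
20 Hz ≤ fs/2 = 26 Hz, appears at 20 Hz.
112 Hz mod fs = 8 Hz.
8 Hz ≤ fs/2 = 26 Hz, appears at 8 Hz.
24 Hz ≤ fs/2 = 26 Hz, passes unchanged.
112 Hz and 148 Hz both map to 8 Hz.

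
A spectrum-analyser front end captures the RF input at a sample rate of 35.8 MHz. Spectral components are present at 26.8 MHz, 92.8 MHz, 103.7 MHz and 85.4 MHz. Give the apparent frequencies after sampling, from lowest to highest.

fs/2 = 17.9 MHz.
26.8 MHz > fs/2 = 17.9 MHz, folds to fs − 26.8 MHz = 9 MHz.
92.8 MHz mod fs = 21.2 MHz.
21.2 MHz > fs/2 = 17.9 MHz, folds to fs − 21.2 MHz = 14.6 MHz.
103.7 MHz mod fs = 32.1 MHz.
32.1 MHz > fs/2 = 17.9 MHz, folds to fs − 32.1 MHz = 3.7 MHz.
85.4 MHz mod fs = 13.8 MHz.
13.8 MHz ≤ fs/2 = 17.9 MHz, appears at 13.8 MHz.
Distinct values: {3.7 MHz, 9 MHz, 13.8 MHz, 14.6 MHz}.

3.7 MHz, 9 MHz, 13.8 MHz, 14.6 MHz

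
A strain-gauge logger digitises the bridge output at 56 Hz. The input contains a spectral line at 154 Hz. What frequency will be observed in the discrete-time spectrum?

154 Hz mod fs = 42 Hz.
42 Hz > fs/2 = 28 Hz, folds to fs − 42 Hz = 14 Hz.

14 Hz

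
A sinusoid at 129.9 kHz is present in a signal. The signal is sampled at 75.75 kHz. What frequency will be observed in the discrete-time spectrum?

129.9 kHz mod fs = 54.15 kHz.
54.15 kHz > fs/2 = 37.875 kHz, folds to fs − 54.15 kHz = 21.6 kHz.

21.6 kHz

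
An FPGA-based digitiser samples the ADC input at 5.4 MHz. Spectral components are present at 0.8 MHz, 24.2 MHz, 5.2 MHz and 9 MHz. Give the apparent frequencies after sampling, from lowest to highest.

0.2 MHz, 0.8 MHz, 1.8 MHz, 2.6 MHz

fs/2 = 2.7 MHz.
0.8 MHz ≤ fs/2 = 2.7 MHz, passes unchanged.
24.2 MHz mod fs = 2.6 MHz.
2.6 MHz ≤ fs/2 = 2.7 MHz, appears at 2.6 MHz.
5.2 MHz > fs/2 = 2.7 MHz, folds to fs − 5.2 MHz = 0.2 MHz.
9 MHz mod fs = 3.6 MHz.
3.6 MHz > fs/2 = 2.7 MHz, folds to fs − 3.6 MHz = 1.8 MHz.
Distinct values: {0.2 MHz, 0.8 MHz, 1.8 MHz, 2.6 MHz}.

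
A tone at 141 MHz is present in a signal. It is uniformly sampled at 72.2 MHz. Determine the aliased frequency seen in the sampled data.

141 MHz mod fs = 68.8 MHz.
68.8 MHz > fs/2 = 36.1 MHz, folds to fs − 68.8 MHz = 3.4 MHz.

3.4 MHz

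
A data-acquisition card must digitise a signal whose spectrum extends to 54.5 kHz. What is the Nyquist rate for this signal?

Nyquist rate = 2 × 54.5 kHz = 109 kHz.

109 kHz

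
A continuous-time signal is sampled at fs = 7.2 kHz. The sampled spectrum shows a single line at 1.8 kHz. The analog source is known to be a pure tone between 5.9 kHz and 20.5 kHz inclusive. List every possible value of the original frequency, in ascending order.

9 kHz, 12.6 kHz, 16.2 kHz, 19.8 kHz

Frequencies that alias to 1.8 kHz are k·fs ± 1.8 kHz for integer k ≥ 0.
k=0: 1.8 kHz.
k=1: 5.4 kHz, 9 kHz.
k=2: 12.6 kHz, 16.2 kHz.
k=3: 19.8 kHz, 23.4 kHz.
k=4: 27 kHz, 30.6 kHz.
Within [5.9 kHz, 20.5 kHz]: 9 kHz, 12.6 kHz, 16.2 kHz, 19.8 kHz.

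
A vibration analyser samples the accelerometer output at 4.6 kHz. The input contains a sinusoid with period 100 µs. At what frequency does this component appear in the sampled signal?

0.8 kHz

T = 100 µs → f = 1/T = 10 kHz.
10 kHz mod fs = 0.8 kHz.
0.8 kHz ≤ fs/2 = 2.3 kHz, appears at 0.8 kHz.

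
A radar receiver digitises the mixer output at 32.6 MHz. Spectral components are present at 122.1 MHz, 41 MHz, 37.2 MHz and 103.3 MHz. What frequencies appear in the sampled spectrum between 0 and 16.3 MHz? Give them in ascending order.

4.6 MHz, 5.5 MHz, 8.3 MHz, 8.4 MHz

fs/2 = 16.3 MHz.
122.1 MHz mod fs = 24.3 MHz.
24.3 MHz > fs/2 = 16.3 MHz, folds to fs − 24.3 MHz = 8.3 MHz.
41 MHz mod fs = 8.4 MHz.
8.4 MHz ≤ fs/2 = 16.3 MHz, appears at 8.4 MHz.
37.2 MHz mod fs = 4.6 MHz.
4.6 MHz ≤ fs/2 = 16.3 MHz, appears at 4.6 MHz.
103.3 MHz mod fs = 5.5 MHz.
5.5 MHz ≤ fs/2 = 16.3 MHz, appears at 5.5 MHz.
Distinct values: {4.6 MHz, 5.5 MHz, 8.3 MHz, 8.4 MHz}.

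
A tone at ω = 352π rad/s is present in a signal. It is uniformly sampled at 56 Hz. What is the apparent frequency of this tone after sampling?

8 Hz

ω = 352π rad/s → f = ω/(2π) = 176 Hz.
176 Hz mod fs = 8 Hz.
8 Hz ≤ fs/2 = 28 Hz, appears at 8 Hz.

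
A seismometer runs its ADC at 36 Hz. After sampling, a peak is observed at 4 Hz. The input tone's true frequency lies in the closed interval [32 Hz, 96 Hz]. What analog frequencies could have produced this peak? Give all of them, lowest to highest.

32 Hz, 40 Hz, 68 Hz, 76 Hz

Frequencies that alias to 4 Hz are k·fs ± 4 Hz for integer k ≥ 0.
k=0: 4 Hz.
k=1: 32 Hz, 40 Hz.
k=2: 68 Hz, 76 Hz.
k=3: 104 Hz, 112 Hz.
Within [32 Hz, 96 Hz]: 32 Hz, 40 Hz, 68 Hz, 76 Hz.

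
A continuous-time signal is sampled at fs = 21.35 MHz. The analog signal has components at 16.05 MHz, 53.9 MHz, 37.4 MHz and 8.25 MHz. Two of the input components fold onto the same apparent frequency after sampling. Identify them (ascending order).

16.05 MHz, 37.4 MHz

fs/2 = 10.675 MHz.
16.05 MHz > fs/2 = 10.675 MHz, folds to fs − 16.05 MHz = 5.3 MHz.
53.9 MHz mod fs = 11.2 MHz.
11.2 MHz > fs/2 = 10.675 MHz, folds to fs − 11.2 MHz = 10.15 MHz.
37.4 MHz mod fs = 16.05 MHz.
16.05 MHz > fs/2 = 10.675 MHz, folds to fs − 16.05 MHz = 5.3 MHz.
8.25 MHz ≤ fs/2 = 10.675 MHz, passes unchanged.
16.05 MHz and 37.4 MHz both map to 5.3 MHz.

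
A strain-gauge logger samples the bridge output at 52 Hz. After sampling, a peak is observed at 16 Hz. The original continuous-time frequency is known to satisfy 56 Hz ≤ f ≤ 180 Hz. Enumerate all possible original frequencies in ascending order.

Frequencies that alias to 16 Hz are k·fs ± 16 Hz for integer k ≥ 0.
k=0: 16 Hz.
k=1: 36 Hz, 68 Hz.
k=2: 88 Hz, 120 Hz.
k=3: 140 Hz, 172 Hz.
k=4: 192 Hz, 224 Hz.
Within [56 Hz, 180 Hz]: 68 Hz, 88 Hz, 120 Hz, 140 Hz, 172 Hz.

68 Hz, 88 Hz, 120 Hz, 140 Hz, 172 Hz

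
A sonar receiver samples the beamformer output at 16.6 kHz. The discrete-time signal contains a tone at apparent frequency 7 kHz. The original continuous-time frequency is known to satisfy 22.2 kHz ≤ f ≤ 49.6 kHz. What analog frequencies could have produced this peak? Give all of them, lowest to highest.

Frequencies that alias to 7 kHz are k·fs ± 7 kHz for integer k ≥ 0.
k=0: 7 kHz.
k=1: 9.6 kHz, 23.6 kHz.
k=2: 26.2 kHz, 40.2 kHz.
k=3: 42.8 kHz, 56.8 kHz.
k=4: 59.4 kHz, 73.4 kHz.
Within [22.2 kHz, 49.6 kHz]: 23.6 kHz, 26.2 kHz, 40.2 kHz, 42.8 kHz.

23.6 kHz, 26.2 kHz, 40.2 kHz, 42.8 kHz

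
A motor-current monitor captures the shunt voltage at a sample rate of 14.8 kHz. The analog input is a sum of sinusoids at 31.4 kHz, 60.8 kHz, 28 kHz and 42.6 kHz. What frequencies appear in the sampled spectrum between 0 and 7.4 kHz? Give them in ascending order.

1.6 kHz, 1.8 kHz

fs/2 = 7.4 kHz.
31.4 kHz mod fs = 1.8 kHz.
1.8 kHz ≤ fs/2 = 7.4 kHz, appears at 1.8 kHz.
60.8 kHz mod fs = 1.6 kHz.
1.6 kHz ≤ fs/2 = 7.4 kHz, appears at 1.6 kHz.
28 kHz mod fs = 13.2 kHz.
13.2 kHz > fs/2 = 7.4 kHz, folds to fs − 13.2 kHz = 1.6 kHz.
42.6 kHz mod fs = 13 kHz.
13 kHz > fs/2 = 7.4 kHz, folds to fs − 13 kHz = 1.8 kHz.
Distinct values: {1.6 kHz, 1.8 kHz}.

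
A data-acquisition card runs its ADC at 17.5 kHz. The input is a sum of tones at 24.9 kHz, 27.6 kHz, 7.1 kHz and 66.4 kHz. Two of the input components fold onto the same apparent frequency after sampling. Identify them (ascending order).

fs/2 = 8.75 kHz.
24.9 kHz mod fs = 7.4 kHz.
7.4 kHz ≤ fs/2 = 8.75 kHz, appears at 7.4 kHz.
27.6 kHz mod fs = 10.1 kHz.
10.1 kHz > fs/2 = 8.75 kHz, folds to fs − 10.1 kHz = 7.4 kHz.
7.1 kHz ≤ fs/2 = 8.75 kHz, passes unchanged.
66.4 kHz mod fs = 13.9 kHz.
13.9 kHz > fs/2 = 8.75 kHz, folds to fs − 13.9 kHz = 3.6 kHz.
24.9 kHz and 27.6 kHz both map to 7.4 kHz.

24.9 kHz, 27.6 kHz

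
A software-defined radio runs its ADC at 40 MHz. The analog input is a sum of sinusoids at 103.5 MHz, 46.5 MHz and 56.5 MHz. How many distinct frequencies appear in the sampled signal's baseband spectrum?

2

fs/2 = 20 MHz.
103.5 MHz mod fs = 23.5 MHz.
23.5 MHz > fs/2 = 20 MHz, folds to fs − 23.5 MHz = 16.5 MHz.
46.5 MHz mod fs = 6.5 MHz.
6.5 MHz ≤ fs/2 = 20 MHz, appears at 6.5 MHz.
56.5 MHz mod fs = 16.5 MHz.
16.5 MHz ≤ fs/2 = 20 MHz, appears at 16.5 MHz.
Distinct values: {6.5 MHz, 16.5 MHz} → 2.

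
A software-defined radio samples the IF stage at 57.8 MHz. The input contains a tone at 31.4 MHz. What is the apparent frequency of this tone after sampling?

31.4 MHz > fs/2 = 28.9 MHz, folds to fs − 31.4 MHz = 26.4 MHz.

26.4 MHz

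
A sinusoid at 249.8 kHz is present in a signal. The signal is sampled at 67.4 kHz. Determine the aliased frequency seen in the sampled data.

19.8 kHz

249.8 kHz mod fs = 47.6 kHz.
47.6 kHz > fs/2 = 33.7 kHz, folds to fs − 47.6 kHz = 19.8 kHz.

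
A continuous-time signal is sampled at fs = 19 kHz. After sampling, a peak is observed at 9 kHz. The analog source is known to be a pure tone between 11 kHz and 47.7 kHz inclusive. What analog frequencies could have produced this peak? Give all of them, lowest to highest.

28 kHz, 29 kHz, 47 kHz

Frequencies that alias to 9 kHz are k·fs ± 9 kHz for integer k ≥ 0.
k=0: 9 kHz.
k=1: 10 kHz, 28 kHz.
k=2: 29 kHz, 47 kHz.
k=3: 48 kHz, 66 kHz.
Within [11 kHz, 47.7 kHz]: 28 kHz, 29 kHz, 47 kHz.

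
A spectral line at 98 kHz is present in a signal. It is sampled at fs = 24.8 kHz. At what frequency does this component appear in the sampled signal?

1.2 kHz

98 kHz mod fs = 23.6 kHz.
23.6 kHz > fs/2 = 12.4 kHz, folds to fs − 23.6 kHz = 1.2 kHz.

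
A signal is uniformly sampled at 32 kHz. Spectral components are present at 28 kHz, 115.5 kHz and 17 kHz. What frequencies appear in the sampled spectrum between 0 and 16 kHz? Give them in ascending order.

4 kHz, 12.5 kHz, 15 kHz

fs/2 = 16 kHz.
28 kHz > fs/2 = 16 kHz, folds to fs − 28 kHz = 4 kHz.
115.5 kHz mod fs = 19.5 kHz.
19.5 kHz > fs/2 = 16 kHz, folds to fs − 19.5 kHz = 12.5 kHz.
17 kHz > fs/2 = 16 kHz, folds to fs − 17 kHz = 15 kHz.
Distinct values: {4 kHz, 12.5 kHz, 15 kHz}.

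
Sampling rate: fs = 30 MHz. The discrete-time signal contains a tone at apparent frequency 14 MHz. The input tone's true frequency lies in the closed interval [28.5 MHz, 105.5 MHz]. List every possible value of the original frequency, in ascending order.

Frequencies that alias to 14 MHz are k·fs ± 14 MHz for integer k ≥ 0.
k=0: 14 MHz.
k=1: 16 MHz, 44 MHz.
k=2: 46 MHz, 74 MHz.
k=3: 76 MHz, 104 MHz.
k=4: 106 MHz, 134 MHz.
Within [28.5 MHz, 105.5 MHz]: 44 MHz, 46 MHz, 74 MHz, 76 MHz, 104 MHz.

44 MHz, 46 MHz, 74 MHz, 76 MHz, 104 MHz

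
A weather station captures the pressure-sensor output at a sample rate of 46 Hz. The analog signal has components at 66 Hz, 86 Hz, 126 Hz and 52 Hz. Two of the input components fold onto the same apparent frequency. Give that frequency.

fs/2 = 23 Hz.
66 Hz mod fs = 20 Hz.
20 Hz ≤ fs/2 = 23 Hz, appears at 20 Hz.
86 Hz mod fs = 40 Hz.
40 Hz > fs/2 = 23 Hz, folds to fs − 40 Hz = 6 Hz.
126 Hz mod fs = 34 Hz.
34 Hz > fs/2 = 23 Hz, folds to fs − 34 Hz = 12 Hz.
52 Hz mod fs = 6 Hz.
6 Hz ≤ fs/2 = 23 Hz, appears at 6 Hz.
52 Hz and 86 Hz both map to 6 Hz.

6 Hz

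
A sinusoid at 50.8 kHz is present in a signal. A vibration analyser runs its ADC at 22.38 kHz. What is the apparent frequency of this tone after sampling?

6.04 kHz

50.8 kHz mod fs = 6.04 kHz.
6.04 kHz ≤ fs/2 = 11.19 kHz, appears at 6.04 kHz.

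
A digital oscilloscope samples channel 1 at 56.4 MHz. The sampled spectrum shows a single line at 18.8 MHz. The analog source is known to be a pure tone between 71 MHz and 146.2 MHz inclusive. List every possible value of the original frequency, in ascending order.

75.2 MHz, 94 MHz, 131.6 MHz

Frequencies that alias to 18.8 MHz are k·fs ± 18.8 MHz for integer k ≥ 0.
k=0: 18.8 MHz.
k=1: 37.6 MHz, 75.2 MHz.
k=2: 94 MHz, 131.6 MHz.
k=3: 150.4 MHz, 188 MHz.
Within [71 MHz, 146.2 MHz]: 75.2 MHz, 94 MHz, 131.6 MHz.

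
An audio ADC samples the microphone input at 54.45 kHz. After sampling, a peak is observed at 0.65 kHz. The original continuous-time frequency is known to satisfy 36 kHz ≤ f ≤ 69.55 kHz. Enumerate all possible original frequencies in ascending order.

53.8 kHz, 55.1 kHz

Frequencies that alias to 0.65 kHz are k·fs ± 0.65 kHz for integer k ≥ 0.
k=0: 0.65 kHz.
k=1: 53.8 kHz, 55.1 kHz.
k=2: 108.25 kHz, 109.55 kHz.
Within [36 kHz, 69.55 kHz]: 53.8 kHz, 55.1 kHz.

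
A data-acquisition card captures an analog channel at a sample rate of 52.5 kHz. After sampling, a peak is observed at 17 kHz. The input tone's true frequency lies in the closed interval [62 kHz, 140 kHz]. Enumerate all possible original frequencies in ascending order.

69.5 kHz, 88 kHz, 122 kHz

Frequencies that alias to 17 kHz are k·fs ± 17 kHz for integer k ≥ 0.
k=0: 17 kHz.
k=1: 35.5 kHz, 69.5 kHz.
k=2: 88 kHz, 122 kHz.
k=3: 140.5 kHz, 174.5 kHz.
Within [62 kHz, 140 kHz]: 69.5 kHz, 88 kHz, 122 kHz.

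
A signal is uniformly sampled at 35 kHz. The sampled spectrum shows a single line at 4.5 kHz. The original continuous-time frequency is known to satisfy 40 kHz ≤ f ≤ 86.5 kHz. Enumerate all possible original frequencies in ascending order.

Frequencies that alias to 4.5 kHz are k·fs ± 4.5 kHz for integer k ≥ 0.
k=0: 4.5 kHz.
k=1: 30.5 kHz, 39.5 kHz.
k=2: 65.5 kHz, 74.5 kHz.
k=3: 100.5 kHz, 109.5 kHz.
Within [40 kHz, 86.5 kHz]: 65.5 kHz, 74.5 kHz.

65.5 kHz, 74.5 kHz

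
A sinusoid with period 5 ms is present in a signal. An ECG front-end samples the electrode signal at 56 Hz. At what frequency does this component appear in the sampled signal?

24 Hz

T = 5 ms → f = 1/T = 200 Hz.
200 Hz mod fs = 32 Hz.
32 Hz > fs/2 = 28 Hz, folds to fs − 32 Hz = 24 Hz.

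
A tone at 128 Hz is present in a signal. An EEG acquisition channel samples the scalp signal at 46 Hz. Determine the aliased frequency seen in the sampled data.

128 Hz mod fs = 36 Hz.
36 Hz > fs/2 = 23 Hz, folds to fs − 36 Hz = 10 Hz.

10 Hz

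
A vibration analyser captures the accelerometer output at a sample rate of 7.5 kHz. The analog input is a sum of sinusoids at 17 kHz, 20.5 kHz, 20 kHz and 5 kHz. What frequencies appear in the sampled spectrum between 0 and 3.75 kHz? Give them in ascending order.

2 kHz, 2.5 kHz

fs/2 = 3.75 kHz.
17 kHz mod fs = 2 kHz.
2 kHz ≤ fs/2 = 3.75 kHz, appears at 2 kHz.
20.5 kHz mod fs = 5.5 kHz.
5.5 kHz > fs/2 = 3.75 kHz, folds to fs − 5.5 kHz = 2 kHz.
20 kHz mod fs = 5 kHz.
5 kHz > fs/2 = 3.75 kHz, folds to fs − 5 kHz = 2.5 kHz.
5 kHz > fs/2 = 3.75 kHz, folds to fs − 5 kHz = 2.5 kHz.
Distinct values: {2 kHz, 2.5 kHz}.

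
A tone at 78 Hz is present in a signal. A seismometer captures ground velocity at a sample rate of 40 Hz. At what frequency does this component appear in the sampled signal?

2 Hz

78 Hz mod fs = 38 Hz.
38 Hz > fs/2 = 20 Hz, folds to fs − 38 Hz = 2 Hz.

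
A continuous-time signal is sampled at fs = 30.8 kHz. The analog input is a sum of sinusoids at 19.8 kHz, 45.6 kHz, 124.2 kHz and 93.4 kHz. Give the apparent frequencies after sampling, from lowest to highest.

1 kHz, 11 kHz, 14.8 kHz

fs/2 = 15.4 kHz.
19.8 kHz > fs/2 = 15.4 kHz, folds to fs − 19.8 kHz = 11 kHz.
45.6 kHz mod fs = 14.8 kHz.
14.8 kHz ≤ fs/2 = 15.4 kHz, appears at 14.8 kHz.
124.2 kHz mod fs = 1 kHz.
1 kHz ≤ fs/2 = 15.4 kHz, appears at 1 kHz.
93.4 kHz mod fs = 1 kHz.
1 kHz ≤ fs/2 = 15.4 kHz, appears at 1 kHz.
Distinct values: {1 kHz, 11 kHz, 14.8 kHz}.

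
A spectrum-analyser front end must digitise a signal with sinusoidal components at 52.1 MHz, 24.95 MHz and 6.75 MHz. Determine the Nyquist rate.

Highest-frequency component: 52.1 MHz.
Nyquist rate = 2 × 52.1 MHz = 104.2 MHz.

104.2 MHz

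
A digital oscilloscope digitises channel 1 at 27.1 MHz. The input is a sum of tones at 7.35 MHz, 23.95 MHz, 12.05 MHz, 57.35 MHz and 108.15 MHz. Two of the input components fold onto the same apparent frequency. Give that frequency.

3.15 MHz

fs/2 = 13.55 MHz.
7.35 MHz ≤ fs/2 = 13.55 MHz, passes unchanged.
23.95 MHz > fs/2 = 13.55 MHz, folds to fs − 23.95 MHz = 3.15 MHz.
12.05 MHz ≤ fs/2 = 13.55 MHz, passes unchanged.
57.35 MHz mod fs = 3.15 MHz.
3.15 MHz ≤ fs/2 = 13.55 MHz, appears at 3.15 MHz.
108.15 MHz mod fs = 26.85 MHz.
26.85 MHz > fs/2 = 13.55 MHz, folds to fs − 26.85 MHz = 0.25 MHz.
23.95 MHz and 57.35 MHz both map to 3.15 MHz.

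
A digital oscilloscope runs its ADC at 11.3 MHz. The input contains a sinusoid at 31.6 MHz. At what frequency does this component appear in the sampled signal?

31.6 MHz mod fs = 9 MHz.
9 MHz > fs/2 = 5.65 MHz, folds to fs − 9 MHz = 2.3 MHz.

2.3 MHz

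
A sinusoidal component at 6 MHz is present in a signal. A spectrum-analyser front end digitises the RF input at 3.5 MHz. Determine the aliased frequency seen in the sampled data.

1 MHz

6 MHz mod fs = 2.5 MHz.
2.5 MHz > fs/2 = 1.75 MHz, folds to fs − 2.5 MHz = 1 MHz.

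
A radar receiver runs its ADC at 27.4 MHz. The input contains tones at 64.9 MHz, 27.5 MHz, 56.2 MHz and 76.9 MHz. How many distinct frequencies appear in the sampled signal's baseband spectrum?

fs/2 = 13.7 MHz.
64.9 MHz mod fs = 10.1 MHz.
10.1 MHz ≤ fs/2 = 13.7 MHz, appears at 10.1 MHz.
27.5 MHz mod fs = 0.1 MHz.
0.1 MHz ≤ fs/2 = 13.7 MHz, appears at 0.1 MHz.
56.2 MHz mod fs = 1.4 MHz.
1.4 MHz ≤ fs/2 = 13.7 MHz, appears at 1.4 MHz.
76.9 MHz mod fs = 22.1 MHz.
22.1 MHz > fs/2 = 13.7 MHz, folds to fs − 22.1 MHz = 5.3 MHz.
Distinct values: {0.1 MHz, 1.4 MHz, 5.3 MHz, 10.1 MHz} → 4.

4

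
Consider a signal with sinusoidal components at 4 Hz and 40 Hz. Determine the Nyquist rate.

Highest-frequency component: 40 Hz.
Nyquist rate = 2 × 40 Hz = 80 Hz.

80 Hz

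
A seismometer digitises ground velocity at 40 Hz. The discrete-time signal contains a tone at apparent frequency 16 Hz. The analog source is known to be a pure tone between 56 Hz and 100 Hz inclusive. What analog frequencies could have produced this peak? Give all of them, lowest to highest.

56 Hz, 64 Hz, 96 Hz

Frequencies that alias to 16 Hz are k·fs ± 16 Hz for integer k ≥ 0.
k=0: 16 Hz.
k=1: 24 Hz, 56 Hz.
k=2: 64 Hz, 96 Hz.
k=3: 104 Hz, 136 Hz.
Within [56 Hz, 100 Hz]: 56 Hz, 64 Hz, 96 Hz.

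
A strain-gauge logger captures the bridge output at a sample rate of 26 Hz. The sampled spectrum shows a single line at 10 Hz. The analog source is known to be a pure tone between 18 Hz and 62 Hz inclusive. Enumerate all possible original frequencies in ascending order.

36 Hz, 42 Hz, 62 Hz

Frequencies that alias to 10 Hz are k·fs ± 10 Hz for integer k ≥ 0.
k=0: 10 Hz.
k=1: 16 Hz, 36 Hz.
k=2: 42 Hz, 62 Hz.
k=3: 68 Hz, 88 Hz.
Within [18 Hz, 62 Hz]: 36 Hz, 42 Hz, 62 Hz.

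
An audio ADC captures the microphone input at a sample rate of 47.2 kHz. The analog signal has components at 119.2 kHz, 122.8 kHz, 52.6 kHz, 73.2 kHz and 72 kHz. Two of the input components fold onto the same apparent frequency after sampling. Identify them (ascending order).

fs/2 = 23.6 kHz.
119.2 kHz mod fs = 24.8 kHz.
24.8 kHz > fs/2 = 23.6 kHz, folds to fs − 24.8 kHz = 22.4 kHz.
122.8 kHz mod fs = 28.4 kHz.
28.4 kHz > fs/2 = 23.6 kHz, folds to fs − 28.4 kHz = 18.8 kHz.
52.6 kHz mod fs = 5.4 kHz.
5.4 kHz ≤ fs/2 = 23.6 kHz, appears at 5.4 kHz.
73.2 kHz mod fs = 26 kHz.
26 kHz > fs/2 = 23.6 kHz, folds to fs − 26 kHz = 21.2 kHz.
72 kHz mod fs = 24.8 kHz.
24.8 kHz > fs/2 = 23.6 kHz, folds to fs − 24.8 kHz = 22.4 kHz.
72 kHz and 119.2 kHz both map to 22.4 kHz.

72 kHz, 119.2 kHz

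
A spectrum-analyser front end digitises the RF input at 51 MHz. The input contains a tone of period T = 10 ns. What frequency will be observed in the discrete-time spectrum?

2 MHz

T = 10 ns → f = 1/T = 100 MHz.
100 MHz mod fs = 49 MHz.
49 MHz > fs/2 = 25.5 MHz, folds to fs − 49 MHz = 2 MHz.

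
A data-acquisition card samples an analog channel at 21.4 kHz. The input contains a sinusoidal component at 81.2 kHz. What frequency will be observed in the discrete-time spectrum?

81.2 kHz mod fs = 17 kHz.
17 kHz > fs/2 = 10.7 kHz, folds to fs − 17 kHz = 4.4 kHz.

4.4 kHz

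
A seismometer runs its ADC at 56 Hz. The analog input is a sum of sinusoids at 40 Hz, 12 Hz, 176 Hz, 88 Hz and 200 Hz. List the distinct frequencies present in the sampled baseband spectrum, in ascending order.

8 Hz, 12 Hz, 16 Hz, 24 Hz

fs/2 = 28 Hz.
40 Hz > fs/2 = 28 Hz, folds to fs − 40 Hz = 16 Hz.
12 Hz ≤ fs/2 = 28 Hz, passes unchanged.
176 Hz mod fs = 8 Hz.
8 Hz ≤ fs/2 = 28 Hz, appears at 8 Hz.
88 Hz mod fs = 32 Hz.
32 Hz > fs/2 = 28 Hz, folds to fs − 32 Hz = 24 Hz.
200 Hz mod fs = 32 Hz.
32 Hz > fs/2 = 28 Hz, folds to fs − 32 Hz = 24 Hz.
Distinct values: {8 Hz, 12 Hz, 16 Hz, 24 Hz}.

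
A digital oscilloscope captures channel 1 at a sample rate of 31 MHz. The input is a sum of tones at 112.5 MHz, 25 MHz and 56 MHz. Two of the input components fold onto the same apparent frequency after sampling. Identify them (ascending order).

fs/2 = 15.5 MHz.
112.5 MHz mod fs = 19.5 MHz.
19.5 MHz > fs/2 = 15.5 MHz, folds to fs − 19.5 MHz = 11.5 MHz.
25 MHz > fs/2 = 15.5 MHz, folds to fs − 25 MHz = 6 MHz.
56 MHz mod fs = 25 MHz.
25 MHz > fs/2 = 15.5 MHz, folds to fs − 25 MHz = 6 MHz.
25 MHz and 56 MHz both map to 6 MHz.

25 MHz, 56 MHz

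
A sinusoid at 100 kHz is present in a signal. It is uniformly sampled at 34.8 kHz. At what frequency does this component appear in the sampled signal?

4.4 kHz

100 kHz mod fs = 30.4 kHz.
30.4 kHz > fs/2 = 17.4 kHz, folds to fs − 30.4 kHz = 4.4 kHz.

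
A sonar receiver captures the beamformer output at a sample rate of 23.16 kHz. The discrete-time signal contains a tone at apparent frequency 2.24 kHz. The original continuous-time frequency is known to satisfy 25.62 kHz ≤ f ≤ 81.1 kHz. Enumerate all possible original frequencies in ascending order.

44.08 kHz, 48.56 kHz, 67.24 kHz, 71.72 kHz

Frequencies that alias to 2.24 kHz are k·fs ± 2.24 kHz for integer k ≥ 0.
k=0: 2.24 kHz.
k=1: 20.92 kHz, 25.4 kHz.
k=2: 44.08 kHz, 48.56 kHz.
k=3: 67.24 kHz, 71.72 kHz.
k=4: 90.4 kHz, 94.88 kHz.
Within [25.62 kHz, 81.1 kHz]: 44.08 kHz, 48.56 kHz, 67.24 kHz, 71.72 kHz.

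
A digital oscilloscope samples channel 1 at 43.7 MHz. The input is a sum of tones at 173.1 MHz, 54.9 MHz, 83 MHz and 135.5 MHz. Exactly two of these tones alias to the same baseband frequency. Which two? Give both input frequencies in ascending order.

83 MHz, 135.5 MHz

fs/2 = 21.85 MHz.
173.1 MHz mod fs = 42 MHz.
42 MHz > fs/2 = 21.85 MHz, folds to fs − 42 MHz = 1.7 MHz.
54.9 MHz mod fs = 11.2 MHz.
11.2 MHz ≤ fs/2 = 21.85 MHz, appears at 11.2 MHz.
83 MHz mod fs = 39.3 MHz.
39.3 MHz > fs/2 = 21.85 MHz, folds to fs − 39.3 MHz = 4.4 MHz.
135.5 MHz mod fs = 4.4 MHz.
4.4 MHz ≤ fs/2 = 21.85 MHz, appears at 4.4 MHz.
83 MHz and 135.5 MHz both map to 4.4 MHz.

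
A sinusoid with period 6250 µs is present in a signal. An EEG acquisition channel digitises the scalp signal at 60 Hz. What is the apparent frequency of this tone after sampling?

T = 6250 µs → f = 1/T = 160 Hz.
160 Hz mod fs = 40 Hz.
40 Hz > fs/2 = 30 Hz, folds to fs − 40 Hz = 20 Hz.

20 Hz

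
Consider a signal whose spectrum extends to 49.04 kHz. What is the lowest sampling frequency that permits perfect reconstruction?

98.08 kHz

Nyquist rate = 2 × 49.04 kHz = 98.08 kHz.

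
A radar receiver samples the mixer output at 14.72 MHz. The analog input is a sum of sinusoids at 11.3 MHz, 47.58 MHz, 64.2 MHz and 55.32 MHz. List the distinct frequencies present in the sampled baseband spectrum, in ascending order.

3.42 MHz, 3.56 MHz, 5.32 MHz

fs/2 = 7.36 MHz.
11.3 MHz > fs/2 = 7.36 MHz, folds to fs − 11.3 MHz = 3.42 MHz.
47.58 MHz mod fs = 3.42 MHz.
3.42 MHz ≤ fs/2 = 7.36 MHz, appears at 3.42 MHz.
64.2 MHz mod fs = 5.32 MHz.
5.32 MHz ≤ fs/2 = 7.36 MHz, appears at 5.32 MHz.
55.32 MHz mod fs = 11.16 MHz.
11.16 MHz > fs/2 = 7.36 MHz, folds to fs − 11.16 MHz = 3.56 MHz.
Distinct values: {3.42 MHz, 3.56 MHz, 5.32 MHz}.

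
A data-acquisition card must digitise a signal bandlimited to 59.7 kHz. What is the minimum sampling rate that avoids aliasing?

119.4 kHz

Nyquist rate = 2 × 59.7 kHz = 119.4 kHz.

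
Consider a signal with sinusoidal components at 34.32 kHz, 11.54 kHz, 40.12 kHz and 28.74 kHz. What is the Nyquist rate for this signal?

80.24 kHz

Highest-frequency component: 40.12 kHz.
Nyquist rate = 2 × 40.12 kHz = 80.24 kHz.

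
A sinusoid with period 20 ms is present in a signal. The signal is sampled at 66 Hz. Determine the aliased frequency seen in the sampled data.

16 Hz

T = 20 ms → f = 1/T = 50 Hz.
50 Hz > fs/2 = 33 Hz, folds to fs − 50 Hz = 16 Hz.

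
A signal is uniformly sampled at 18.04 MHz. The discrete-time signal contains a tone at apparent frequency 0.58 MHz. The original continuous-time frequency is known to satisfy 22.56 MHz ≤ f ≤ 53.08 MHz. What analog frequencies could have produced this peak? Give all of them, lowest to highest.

Frequencies that alias to 0.58 MHz are k·fs ± 0.58 MHz for integer k ≥ 0.
k=0: 0.58 MHz.
k=1: 17.46 MHz, 18.62 MHz.
k=2: 35.5 MHz, 36.66 MHz.
k=3: 53.54 MHz, 54.7 MHz.
Within [22.56 MHz, 53.08 MHz]: 35.5 MHz, 36.66 MHz.

35.5 MHz, 36.66 MHz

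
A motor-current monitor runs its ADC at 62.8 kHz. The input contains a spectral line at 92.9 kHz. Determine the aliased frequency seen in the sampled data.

30.1 kHz

92.9 kHz mod fs = 30.1 kHz.
30.1 kHz ≤ fs/2 = 31.4 kHz, appears at 30.1 kHz.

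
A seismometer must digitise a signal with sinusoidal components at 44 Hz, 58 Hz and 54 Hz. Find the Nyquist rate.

Highest-frequency component: 58 Hz.
Nyquist rate = 2 × 58 Hz = 116 Hz.

116 Hz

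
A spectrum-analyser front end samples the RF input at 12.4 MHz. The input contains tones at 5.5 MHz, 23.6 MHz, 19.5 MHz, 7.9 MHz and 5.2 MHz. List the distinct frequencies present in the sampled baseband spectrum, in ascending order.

1.2 MHz, 4.5 MHz, 5.2 MHz, 5.3 MHz, 5.5 MHz

fs/2 = 6.2 MHz.
5.5 MHz ≤ fs/2 = 6.2 MHz, passes unchanged.
23.6 MHz mod fs = 11.2 MHz.
11.2 MHz > fs/2 = 6.2 MHz, folds to fs − 11.2 MHz = 1.2 MHz.
19.5 MHz mod fs = 7.1 MHz.
7.1 MHz > fs/2 = 6.2 MHz, folds to fs − 7.1 MHz = 5.3 MHz.
7.9 MHz > fs/2 = 6.2 MHz, folds to fs − 7.9 MHz = 4.5 MHz.
5.2 MHz ≤ fs/2 = 6.2 MHz, passes unchanged.
Distinct values: {1.2 MHz, 4.5 MHz, 5.2 MHz, 5.3 MHz, 5.5 MHz}.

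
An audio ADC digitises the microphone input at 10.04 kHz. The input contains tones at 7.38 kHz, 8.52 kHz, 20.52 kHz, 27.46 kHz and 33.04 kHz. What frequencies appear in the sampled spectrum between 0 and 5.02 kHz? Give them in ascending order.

fs/2 = 5.02 kHz.
7.38 kHz > fs/2 = 5.02 kHz, folds to fs − 7.38 kHz = 2.66 kHz.
8.52 kHz > fs/2 = 5.02 kHz, folds to fs − 8.52 kHz = 1.52 kHz.
20.52 kHz mod fs = 0.44 kHz.
0.44 kHz ≤ fs/2 = 5.02 kHz, appears at 0.44 kHz.
27.46 kHz mod fs = 7.38 kHz.
7.38 kHz > fs/2 = 5.02 kHz, folds to fs − 7.38 kHz = 2.66 kHz.
33.04 kHz mod fs = 2.92 kHz.
2.92 kHz ≤ fs/2 = 5.02 kHz, appears at 2.92 kHz.
Distinct values: {0.44 kHz, 1.52 kHz, 2.66 kHz, 2.92 kHz}.

0.44 kHz, 1.52 kHz, 2.66 kHz, 2.92 kHz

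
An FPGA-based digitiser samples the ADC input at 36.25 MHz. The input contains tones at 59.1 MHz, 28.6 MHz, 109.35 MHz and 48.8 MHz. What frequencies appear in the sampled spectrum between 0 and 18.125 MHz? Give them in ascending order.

fs/2 = 18.125 MHz.
59.1 MHz mod fs = 22.85 MHz.
22.85 MHz > fs/2 = 18.125 MHz, folds to fs − 22.85 MHz = 13.4 MHz.
28.6 MHz > fs/2 = 18.125 MHz, folds to fs − 28.6 MHz = 7.65 MHz.
109.35 MHz mod fs = 0.6 MHz.
0.6 MHz ≤ fs/2 = 18.125 MHz, appears at 0.6 MHz.
48.8 MHz mod fs = 12.55 MHz.
12.55 MHz ≤ fs/2 = 18.125 MHz, appears at 12.55 MHz.
Distinct values: {0.6 MHz, 7.65 MHz, 12.55 MHz, 13.4 MHz}.

0.6 MHz, 7.65 MHz, 12.55 MHz, 13.4 MHz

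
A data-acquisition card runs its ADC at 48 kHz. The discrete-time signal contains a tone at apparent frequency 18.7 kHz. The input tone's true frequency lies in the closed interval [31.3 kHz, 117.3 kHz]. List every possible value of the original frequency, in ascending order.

66.7 kHz, 77.3 kHz, 114.7 kHz

Frequencies that alias to 18.7 kHz are k·fs ± 18.7 kHz for integer k ≥ 0.
k=0: 18.7 kHz.
k=1: 29.3 kHz, 66.7 kHz.
k=2: 77.3 kHz, 114.7 kHz.
k=3: 125.3 kHz, 162.7 kHz.
Within [31.3 kHz, 117.3 kHz]: 66.7 kHz, 77.3 kHz, 114.7 kHz.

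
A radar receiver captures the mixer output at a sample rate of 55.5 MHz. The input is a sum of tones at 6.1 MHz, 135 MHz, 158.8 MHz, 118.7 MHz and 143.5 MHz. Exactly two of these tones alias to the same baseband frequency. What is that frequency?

7.7 MHz

fs/2 = 27.75 MHz.
6.1 MHz ≤ fs/2 = 27.75 MHz, passes unchanged.
135 MHz mod fs = 24 MHz.
24 MHz ≤ fs/2 = 27.75 MHz, appears at 24 MHz.
158.8 MHz mod fs = 47.8 MHz.
47.8 MHz > fs/2 = 27.75 MHz, folds to fs − 47.8 MHz = 7.7 MHz.
118.7 MHz mod fs = 7.7 MHz.
7.7 MHz ≤ fs/2 = 27.75 MHz, appears at 7.7 MHz.
143.5 MHz mod fs = 32.5 MHz.
32.5 MHz > fs/2 = 27.75 MHz, folds to fs − 32.5 MHz = 23 MHz.
118.7 MHz and 158.8 MHz both map to 7.7 MHz.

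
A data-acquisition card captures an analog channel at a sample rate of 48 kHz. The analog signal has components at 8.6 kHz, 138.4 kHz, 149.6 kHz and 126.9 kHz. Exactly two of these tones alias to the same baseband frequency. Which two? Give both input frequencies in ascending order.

138.4 kHz, 149.6 kHz

fs/2 = 24 kHz.
8.6 kHz ≤ fs/2 = 24 kHz, passes unchanged.
138.4 kHz mod fs = 42.4 kHz.
42.4 kHz > fs/2 = 24 kHz, folds to fs − 42.4 kHz = 5.6 kHz.
149.6 kHz mod fs = 5.6 kHz.
5.6 kHz ≤ fs/2 = 24 kHz, appears at 5.6 kHz.
126.9 kHz mod fs = 30.9 kHz.
30.9 kHz > fs/2 = 24 kHz, folds to fs − 30.9 kHz = 17.1 kHz.
138.4 kHz and 149.6 kHz both map to 5.6 kHz.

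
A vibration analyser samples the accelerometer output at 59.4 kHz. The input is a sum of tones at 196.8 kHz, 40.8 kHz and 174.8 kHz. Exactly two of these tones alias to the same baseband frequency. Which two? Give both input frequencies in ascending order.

40.8 kHz, 196.8 kHz

fs/2 = 29.7 kHz.
196.8 kHz mod fs = 18.6 kHz.
18.6 kHz ≤ fs/2 = 29.7 kHz, appears at 18.6 kHz.
40.8 kHz > fs/2 = 29.7 kHz, folds to fs − 40.8 kHz = 18.6 kHz.
174.8 kHz mod fs = 56 kHz.
56 kHz > fs/2 = 29.7 kHz, folds to fs − 56 kHz = 3.4 kHz.
40.8 kHz and 196.8 kHz both map to 18.6 kHz.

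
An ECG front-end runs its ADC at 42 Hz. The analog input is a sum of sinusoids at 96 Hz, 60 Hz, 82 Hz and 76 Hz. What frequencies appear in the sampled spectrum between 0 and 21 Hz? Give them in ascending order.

fs/2 = 21 Hz.
96 Hz mod fs = 12 Hz.
12 Hz ≤ fs/2 = 21 Hz, appears at 12 Hz.
60 Hz mod fs = 18 Hz.
18 Hz ≤ fs/2 = 21 Hz, appears at 18 Hz.
82 Hz mod fs = 40 Hz.
40 Hz > fs/2 = 21 Hz, folds to fs − 40 Hz = 2 Hz.
76 Hz mod fs = 34 Hz.
34 Hz > fs/2 = 21 Hz, folds to fs − 34 Hz = 8 Hz.
Distinct values: {2 Hz, 8 Hz, 12 Hz, 18 Hz}.

2 Hz, 8 Hz, 12 Hz, 18 Hz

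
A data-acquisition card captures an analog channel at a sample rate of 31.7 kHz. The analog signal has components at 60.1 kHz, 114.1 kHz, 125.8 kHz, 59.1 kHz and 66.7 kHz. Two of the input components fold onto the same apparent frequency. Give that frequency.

fs/2 = 15.85 kHz.
60.1 kHz mod fs = 28.4 kHz.
28.4 kHz > fs/2 = 15.85 kHz, folds to fs − 28.4 kHz = 3.3 kHz.
114.1 kHz mod fs = 19 kHz.
19 kHz > fs/2 = 15.85 kHz, folds to fs − 19 kHz = 12.7 kHz.
125.8 kHz mod fs = 30.7 kHz.
30.7 kHz > fs/2 = 15.85 kHz, folds to fs − 30.7 kHz = 1 kHz.
59.1 kHz mod fs = 27.4 kHz.
27.4 kHz > fs/2 = 15.85 kHz, folds to fs − 27.4 kHz = 4.3 kHz.
66.7 kHz mod fs = 3.3 kHz.
3.3 kHz ≤ fs/2 = 15.85 kHz, appears at 3.3 kHz.
60.1 kHz and 66.7 kHz both map to 3.3 kHz.

3.3 kHz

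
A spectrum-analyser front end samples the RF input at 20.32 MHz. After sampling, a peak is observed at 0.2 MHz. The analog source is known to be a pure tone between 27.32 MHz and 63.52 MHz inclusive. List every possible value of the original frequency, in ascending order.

40.44 MHz, 40.84 MHz, 60.76 MHz, 61.16 MHz

Frequencies that alias to 0.2 MHz are k·fs ± 0.2 MHz for integer k ≥ 0.
k=0: 0.2 MHz.
k=1: 20.12 MHz, 20.52 MHz.
k=2: 40.44 MHz, 40.84 MHz.
k=3: 60.76 MHz, 61.16 MHz.
k=4: 81.08 MHz, 81.48 MHz.
Within [27.32 MHz, 63.52 MHz]: 40.44 MHz, 40.84 MHz, 60.76 MHz, 61.16 MHz.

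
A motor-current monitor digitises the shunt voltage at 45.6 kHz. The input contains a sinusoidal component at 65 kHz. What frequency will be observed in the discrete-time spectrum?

19.4 kHz

65 kHz mod fs = 19.4 kHz.
19.4 kHz ≤ fs/2 = 22.8 kHz, appears at 19.4 kHz.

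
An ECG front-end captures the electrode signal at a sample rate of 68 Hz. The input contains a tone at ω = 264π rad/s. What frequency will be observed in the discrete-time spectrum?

ω = 264π rad/s → f = ω/(2π) = 132 Hz.
132 Hz mod fs = 64 Hz.
64 Hz > fs/2 = 34 Hz, folds to fs − 64 Hz = 4 Hz.

4 Hz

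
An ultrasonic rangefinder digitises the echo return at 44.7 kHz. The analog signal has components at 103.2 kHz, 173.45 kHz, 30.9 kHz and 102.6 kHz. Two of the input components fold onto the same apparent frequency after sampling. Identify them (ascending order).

30.9 kHz, 103.2 kHz

fs/2 = 22.35 kHz.
103.2 kHz mod fs = 13.8 kHz.
13.8 kHz ≤ fs/2 = 22.35 kHz, appears at 13.8 kHz.
173.45 kHz mod fs = 39.35 kHz.
39.35 kHz > fs/2 = 22.35 kHz, folds to fs − 39.35 kHz = 5.35 kHz.
30.9 kHz > fs/2 = 22.35 kHz, folds to fs − 30.9 kHz = 13.8 kHz.
102.6 kHz mod fs = 13.2 kHz.
13.2 kHz ≤ fs/2 = 22.35 kHz, appears at 13.2 kHz.
30.9 kHz and 103.2 kHz both map to 13.8 kHz.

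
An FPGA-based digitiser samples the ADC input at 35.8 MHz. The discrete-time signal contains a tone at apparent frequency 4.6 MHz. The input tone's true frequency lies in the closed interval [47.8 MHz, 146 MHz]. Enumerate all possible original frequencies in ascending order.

Frequencies that alias to 4.6 MHz are k·fs ± 4.6 MHz for integer k ≥ 0.
k=0: 4.6 MHz.
k=1: 31.2 MHz, 40.4 MHz.
k=2: 67 MHz, 76.2 MHz.
k=3: 102.8 MHz, 112 MHz.
k=4: 138.6 MHz, 147.8 MHz.
k=5: 174.4 MHz, 183.6 MHz.
Within [47.8 MHz, 146 MHz]: 67 MHz, 76.2 MHz, 102.8 MHz, 112 MHz, 138.6 MHz.

67 MHz, 76.2 MHz, 102.8 MHz, 112 MHz, 138.6 MHz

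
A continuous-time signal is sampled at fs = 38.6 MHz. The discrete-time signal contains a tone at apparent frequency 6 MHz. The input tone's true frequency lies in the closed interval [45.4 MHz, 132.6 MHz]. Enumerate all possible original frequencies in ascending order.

Frequencies that alias to 6 MHz are k·fs ± 6 MHz for integer k ≥ 0.
k=0: 6 MHz.
k=1: 32.6 MHz, 44.6 MHz.
k=2: 71.2 MHz, 83.2 MHz.
k=3: 109.8 MHz, 121.8 MHz.
k=4: 148.4 MHz, 160.4 MHz.
Within [45.4 MHz, 132.6 MHz]: 71.2 MHz, 83.2 MHz, 109.8 MHz, 121.8 MHz.

71.2 MHz, 83.2 MHz, 109.8 MHz, 121.8 MHz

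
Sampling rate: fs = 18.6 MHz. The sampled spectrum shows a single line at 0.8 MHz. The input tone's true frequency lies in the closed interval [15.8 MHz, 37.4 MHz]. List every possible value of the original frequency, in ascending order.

Frequencies that alias to 0.8 MHz are k·fs ± 0.8 MHz for integer k ≥ 0.
k=0: 0.8 MHz.
k=1: 17.8 MHz, 19.4 MHz.
k=2: 36.4 MHz, 38 MHz.
k=3: 55 MHz, 56.6 MHz.
Within [15.8 MHz, 37.4 MHz]: 17.8 MHz, 19.4 MHz, 36.4 MHz.

17.8 MHz, 19.4 MHz, 36.4 MHz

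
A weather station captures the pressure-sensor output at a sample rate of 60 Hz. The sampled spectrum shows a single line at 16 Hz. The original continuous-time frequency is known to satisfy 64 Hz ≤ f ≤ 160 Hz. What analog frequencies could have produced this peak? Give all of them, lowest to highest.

Frequencies that alias to 16 Hz are k·fs ± 16 Hz for integer k ≥ 0.
k=0: 16 Hz.
k=1: 44 Hz, 76 Hz.
k=2: 104 Hz, 136 Hz.
k=3: 164 Hz, 196 Hz.
Within [64 Hz, 160 Hz]: 76 Hz, 104 Hz, 136 Hz.

76 Hz, 104 Hz, 136 Hz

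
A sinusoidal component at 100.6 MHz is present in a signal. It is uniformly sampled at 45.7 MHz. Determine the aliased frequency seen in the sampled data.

100.6 MHz mod fs = 9.2 MHz.
9.2 MHz ≤ fs/2 = 22.85 MHz, appears at 9.2 MHz.

9.2 MHz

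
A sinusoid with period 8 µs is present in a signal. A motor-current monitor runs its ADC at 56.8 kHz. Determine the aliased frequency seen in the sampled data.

T = 8 µs → f = 1/T = 125 kHz.
125 kHz mod fs = 11.4 kHz.
11.4 kHz ≤ fs/2 = 28.4 kHz, appears at 11.4 kHz.

11.4 kHz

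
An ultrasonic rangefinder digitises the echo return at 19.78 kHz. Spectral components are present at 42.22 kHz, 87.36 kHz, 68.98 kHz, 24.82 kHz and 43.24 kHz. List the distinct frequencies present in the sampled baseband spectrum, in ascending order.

fs/2 = 9.89 kHz.
42.22 kHz mod fs = 2.66 kHz.
2.66 kHz ≤ fs/2 = 9.89 kHz, appears at 2.66 kHz.
87.36 kHz mod fs = 8.24 kHz.
8.24 kHz ≤ fs/2 = 9.89 kHz, appears at 8.24 kHz.
68.98 kHz mod fs = 9.64 kHz.
9.64 kHz ≤ fs/2 = 9.89 kHz, appears at 9.64 kHz.
24.82 kHz mod fs = 5.04 kHz.
5.04 kHz ≤ fs/2 = 9.89 kHz, appears at 5.04 kHz.
43.24 kHz mod fs = 3.68 kHz.
3.68 kHz ≤ fs/2 = 9.89 kHz, appears at 3.68 kHz.
Distinct values: {2.66 kHz, 3.68 kHz, 5.04 kHz, 8.24 kHz, 9.64 kHz}.

2.66 kHz, 3.68 kHz, 5.04 kHz, 8.24 kHz, 9.64 kHz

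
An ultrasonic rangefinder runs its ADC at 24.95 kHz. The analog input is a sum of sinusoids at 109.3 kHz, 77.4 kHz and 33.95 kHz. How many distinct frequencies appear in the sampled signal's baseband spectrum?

fs/2 = 12.475 kHz.
109.3 kHz mod fs = 9.5 kHz.
9.5 kHz ≤ fs/2 = 12.475 kHz, appears at 9.5 kHz.
77.4 kHz mod fs = 2.55 kHz.
2.55 kHz ≤ fs/2 = 12.475 kHz, appears at 2.55 kHz.
33.95 kHz mod fs = 9 kHz.
9 kHz ≤ fs/2 = 12.475 kHz, appears at 9 kHz.
Distinct values: {2.55 kHz, 9 kHz, 9.5 kHz} → 3.

3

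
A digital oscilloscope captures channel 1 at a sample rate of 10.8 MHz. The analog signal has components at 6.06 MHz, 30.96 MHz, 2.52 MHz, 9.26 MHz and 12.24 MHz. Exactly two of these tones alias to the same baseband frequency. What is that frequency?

fs/2 = 5.4 MHz.
6.06 MHz > fs/2 = 5.4 MHz, folds to fs − 6.06 MHz = 4.74 MHz.
30.96 MHz mod fs = 9.36 MHz.
9.36 MHz > fs/2 = 5.4 MHz, folds to fs − 9.36 MHz = 1.44 MHz.
2.52 MHz ≤ fs/2 = 5.4 MHz, passes unchanged.
9.26 MHz > fs/2 = 5.4 MHz, folds to fs − 9.26 MHz = 1.54 MHz.
12.24 MHz mod fs = 1.44 MHz.
1.44 MHz ≤ fs/2 = 5.4 MHz, appears at 1.44 MHz.
12.24 MHz and 30.96 MHz both map to 1.44 MHz.

1.44 MHz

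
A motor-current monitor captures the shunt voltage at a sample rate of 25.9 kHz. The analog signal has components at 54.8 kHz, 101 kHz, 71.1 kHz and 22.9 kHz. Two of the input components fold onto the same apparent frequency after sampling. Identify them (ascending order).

fs/2 = 12.95 kHz.
54.8 kHz mod fs = 3 kHz.
3 kHz ≤ fs/2 = 12.95 kHz, appears at 3 kHz.
101 kHz mod fs = 23.3 kHz.
23.3 kHz > fs/2 = 12.95 kHz, folds to fs − 23.3 kHz = 2.6 kHz.
71.1 kHz mod fs = 19.3 kHz.
19.3 kHz > fs/2 = 12.95 kHz, folds to fs − 19.3 kHz = 6.6 kHz.
22.9 kHz > fs/2 = 12.95 kHz, folds to fs − 22.9 kHz = 3 kHz.
22.9 kHz and 54.8 kHz both map to 3 kHz.

22.9 kHz, 54.8 kHz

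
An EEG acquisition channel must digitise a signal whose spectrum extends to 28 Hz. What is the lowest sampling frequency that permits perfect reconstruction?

Nyquist rate = 2 × 28 Hz = 56 Hz.

56 Hz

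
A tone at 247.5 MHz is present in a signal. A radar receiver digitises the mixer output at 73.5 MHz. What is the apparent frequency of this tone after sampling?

247.5 MHz mod fs = 27 MHz.
27 MHz ≤ fs/2 = 36.75 MHz, appears at 27 MHz.

27 MHz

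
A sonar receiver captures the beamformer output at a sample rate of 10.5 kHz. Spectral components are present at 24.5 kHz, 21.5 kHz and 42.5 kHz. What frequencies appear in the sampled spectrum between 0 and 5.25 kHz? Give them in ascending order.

fs/2 = 5.25 kHz.
24.5 kHz mod fs = 3.5 kHz.
3.5 kHz ≤ fs/2 = 5.25 kHz, appears at 3.5 kHz.
21.5 kHz mod fs = 0.5 kHz.
0.5 kHz ≤ fs/2 = 5.25 kHz, appears at 0.5 kHz.
42.5 kHz mod fs = 0.5 kHz.
0.5 kHz ≤ fs/2 = 5.25 kHz, appears at 0.5 kHz.
Distinct values: {0.5 kHz, 3.5 kHz}.

0.5 kHz, 3.5 kHz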